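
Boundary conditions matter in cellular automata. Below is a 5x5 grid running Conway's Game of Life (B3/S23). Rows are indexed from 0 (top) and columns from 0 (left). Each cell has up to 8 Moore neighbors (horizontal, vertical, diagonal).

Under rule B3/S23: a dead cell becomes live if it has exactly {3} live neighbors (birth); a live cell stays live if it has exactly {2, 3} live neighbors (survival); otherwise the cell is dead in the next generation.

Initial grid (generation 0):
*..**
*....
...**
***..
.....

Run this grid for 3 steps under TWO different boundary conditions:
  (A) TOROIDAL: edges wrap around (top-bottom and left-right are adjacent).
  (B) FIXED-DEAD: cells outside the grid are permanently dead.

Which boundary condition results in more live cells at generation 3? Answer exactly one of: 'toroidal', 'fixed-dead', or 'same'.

Under TOROIDAL boundary, generation 3:
.**.*
.**..
**...
.....
.*...
Population = 8

Under FIXED-DEAD boundary, generation 3:
.....
.....
.....
..*..
.....
Population = 1

Comparison: toroidal=8, fixed-dead=1 -> toroidal

Answer: toroidal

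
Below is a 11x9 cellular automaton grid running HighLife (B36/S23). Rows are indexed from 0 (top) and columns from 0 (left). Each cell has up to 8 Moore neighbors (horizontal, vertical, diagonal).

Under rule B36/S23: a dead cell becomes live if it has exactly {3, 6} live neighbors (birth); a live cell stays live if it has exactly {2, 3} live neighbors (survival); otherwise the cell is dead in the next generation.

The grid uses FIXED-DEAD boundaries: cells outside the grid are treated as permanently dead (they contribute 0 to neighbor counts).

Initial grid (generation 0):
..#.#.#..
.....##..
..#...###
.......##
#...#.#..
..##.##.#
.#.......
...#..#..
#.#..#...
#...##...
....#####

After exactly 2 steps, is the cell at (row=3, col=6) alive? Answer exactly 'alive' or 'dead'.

Answer: alive

Derivation:
Simulating step by step:
Generation 0 (given above): 33 live cells
Generation 1: 34 live cells
......#..
...#.....
.....#..#
.....#..#
...##.#.#
.#######.
...#####.
.##......
.#.#.##..
.#.#...#.
....#.##.
Generation 2: 21 live cells
.........
.........
....#....
.....##.#
.....#..#
........#
..#....#.
.#.....#.
#####.#..
...#...#.
......##.

Cell (3,6) at generation 2: 1 -> alive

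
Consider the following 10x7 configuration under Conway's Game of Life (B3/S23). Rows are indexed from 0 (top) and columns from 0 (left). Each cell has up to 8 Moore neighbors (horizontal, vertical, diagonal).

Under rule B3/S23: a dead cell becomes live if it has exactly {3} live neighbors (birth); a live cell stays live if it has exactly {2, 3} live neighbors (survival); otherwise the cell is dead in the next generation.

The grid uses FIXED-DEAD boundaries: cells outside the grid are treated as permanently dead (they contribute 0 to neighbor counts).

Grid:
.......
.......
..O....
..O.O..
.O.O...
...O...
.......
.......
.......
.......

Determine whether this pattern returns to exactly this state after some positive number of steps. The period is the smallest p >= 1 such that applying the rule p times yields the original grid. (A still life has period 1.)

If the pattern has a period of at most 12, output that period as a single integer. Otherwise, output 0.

Simulating and comparing each generation to the original:
Gen 0 (original, given above): 6 live cells
Gen 1: 6 live cells, differs from original
Gen 2: 6 live cells, MATCHES original -> period = 2

Answer: 2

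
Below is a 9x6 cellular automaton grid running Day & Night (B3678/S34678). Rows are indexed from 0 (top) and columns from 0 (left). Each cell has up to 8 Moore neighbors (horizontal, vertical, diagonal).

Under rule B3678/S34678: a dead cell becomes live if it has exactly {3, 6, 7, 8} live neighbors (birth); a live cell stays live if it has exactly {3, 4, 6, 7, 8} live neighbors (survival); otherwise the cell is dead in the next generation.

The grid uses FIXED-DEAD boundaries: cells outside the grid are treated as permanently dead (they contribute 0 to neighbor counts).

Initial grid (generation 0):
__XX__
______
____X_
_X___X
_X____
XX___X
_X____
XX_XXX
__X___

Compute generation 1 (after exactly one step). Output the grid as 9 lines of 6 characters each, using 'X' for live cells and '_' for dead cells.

Simulating step by step:
Generation 0 (given above): 16 live cells
Generation 1: 12 live cells
(generation 1 grid is the final answer)

Answer: ______
___X__
______
______
_XX___
XXX___
_X___X
_X____
_X_XX_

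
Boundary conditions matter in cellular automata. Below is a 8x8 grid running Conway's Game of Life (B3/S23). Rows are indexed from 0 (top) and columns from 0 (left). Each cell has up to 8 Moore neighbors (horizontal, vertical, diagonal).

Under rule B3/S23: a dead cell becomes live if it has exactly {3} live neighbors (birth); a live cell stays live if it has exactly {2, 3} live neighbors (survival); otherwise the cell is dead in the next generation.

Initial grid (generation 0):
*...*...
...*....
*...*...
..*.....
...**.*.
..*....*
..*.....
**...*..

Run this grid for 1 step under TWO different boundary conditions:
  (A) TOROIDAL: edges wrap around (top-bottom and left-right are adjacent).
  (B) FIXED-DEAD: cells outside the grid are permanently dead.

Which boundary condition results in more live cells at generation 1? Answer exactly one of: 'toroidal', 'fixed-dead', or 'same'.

Under TOROIDAL boundary, generation 1:
**..*...
...**...
...*....
....**..
..**....
..*.....
*.*.....
**......
Population = 15

Under FIXED-DEAD boundary, generation 1:
........
...**...
...*....
....**..
..**....
..*.....
..*.....
.*......
Population = 10

Comparison: toroidal=15, fixed-dead=10 -> toroidal

Answer: toroidal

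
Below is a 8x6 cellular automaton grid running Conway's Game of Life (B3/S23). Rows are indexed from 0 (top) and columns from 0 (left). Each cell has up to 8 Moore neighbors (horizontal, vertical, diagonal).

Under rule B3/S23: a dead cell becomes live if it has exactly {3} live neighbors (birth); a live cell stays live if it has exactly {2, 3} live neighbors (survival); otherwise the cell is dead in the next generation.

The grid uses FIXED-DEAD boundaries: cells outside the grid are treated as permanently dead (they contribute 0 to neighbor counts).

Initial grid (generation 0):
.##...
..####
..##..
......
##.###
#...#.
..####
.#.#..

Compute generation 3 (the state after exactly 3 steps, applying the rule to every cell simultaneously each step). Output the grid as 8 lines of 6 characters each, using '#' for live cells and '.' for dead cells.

Answer: ..#...
..#...
#..#..
#..##.
.....#
#..##.
.###..
.##...

Derivation:
Simulating step by step:
Generation 0 (given above): 21 live cells
Generation 1: 16 live cells
.##.#.
....#.
..#...
.#....
##.###
#.....
.##..#
...#..
Generation 2: 17 live cells
...#..
.##...
......
##.##.
###.#.
#..#.#
.##...
..#...
Generation 3: 16 live cells
(generation 3 grid is the final answer)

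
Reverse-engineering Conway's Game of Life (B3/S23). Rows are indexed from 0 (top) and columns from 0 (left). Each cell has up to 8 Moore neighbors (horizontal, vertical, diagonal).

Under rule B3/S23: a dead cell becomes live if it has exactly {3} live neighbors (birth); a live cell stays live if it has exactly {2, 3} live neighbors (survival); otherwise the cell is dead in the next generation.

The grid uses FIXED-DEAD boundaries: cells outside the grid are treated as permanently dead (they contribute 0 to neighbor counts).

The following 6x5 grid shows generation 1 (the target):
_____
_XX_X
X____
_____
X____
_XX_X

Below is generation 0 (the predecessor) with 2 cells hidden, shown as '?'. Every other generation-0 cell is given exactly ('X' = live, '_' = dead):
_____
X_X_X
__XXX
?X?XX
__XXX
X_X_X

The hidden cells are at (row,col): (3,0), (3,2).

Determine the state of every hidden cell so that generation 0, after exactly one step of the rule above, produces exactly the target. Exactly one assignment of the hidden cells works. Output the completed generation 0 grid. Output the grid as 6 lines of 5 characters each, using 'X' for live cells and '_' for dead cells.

Hidden generation-0 cells (in order): (3,0), (3,2).
A hidden cell only influences target cells in its own 3x3 neighborhood. Try each of the 2^2 = 4 assignments, step the completed generation 0 forward once under B3/S23, and compare with the target:
  (3,0)=_ (3,2)=_ -> step gives (2,0)='_' but target has 'X' -> reject
  (3,0)=_ (3,2)=X -> step gives (2,0)='_' but target has 'X' -> reject
  (3,0)=X (3,2)=_ -> step gives (3,1)='X' but target has '_' -> reject
  (3,0)=X (3,2)=X -> step reproduces the target at every cell -> ACCEPT
Unique solution: (3,0)=live, (3,2)=live.
Check: live-neighbor counts of every cell in the completed generation 0:
12121
03252
36574
14685
36574
03252
Applying B3/S23 to generation 0 with these counts gives:
_____
_XX_X
X____
_____
X____
_XX_X
which matches the target exactly.

Answer: _____
X_X_X
__XXX
XXXXX
__XXX
X_X_X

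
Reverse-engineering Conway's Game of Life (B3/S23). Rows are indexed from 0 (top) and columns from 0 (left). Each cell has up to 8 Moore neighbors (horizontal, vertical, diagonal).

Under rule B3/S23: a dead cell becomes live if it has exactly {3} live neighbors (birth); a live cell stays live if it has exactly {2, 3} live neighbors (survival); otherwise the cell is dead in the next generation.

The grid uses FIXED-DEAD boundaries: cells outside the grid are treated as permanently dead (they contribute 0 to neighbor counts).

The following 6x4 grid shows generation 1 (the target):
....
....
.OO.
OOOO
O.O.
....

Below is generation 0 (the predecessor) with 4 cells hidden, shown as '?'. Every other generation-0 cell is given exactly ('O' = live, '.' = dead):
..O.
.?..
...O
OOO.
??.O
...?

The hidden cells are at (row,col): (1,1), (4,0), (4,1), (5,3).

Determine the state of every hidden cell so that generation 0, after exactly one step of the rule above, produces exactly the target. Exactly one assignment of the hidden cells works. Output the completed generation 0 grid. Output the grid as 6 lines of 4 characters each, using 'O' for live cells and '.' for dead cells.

Hidden generation-0 cells (in order): (1,1), (4,0), (4,1), (5,3).
A hidden cell only influences target cells in its own 3x3 neighborhood. Try each of the 2^4 = 16 assignments, step the completed generation 0 forward once under B3/S23, and compare with the target:
  (1,1)=. (4,0)=. (4,1)=. (5,3)=. -> step gives (3,0)='.' but target has 'O' -> reject
  (1,1)=. (4,0)=. (4,1)=. (5,3)=O -> step gives (3,0)='.' but target has 'O' -> reject
  (1,1)=. (4,0)=. (4,1)=O (5,3)=. -> step gives (3,2)='.' but target has 'O' -> reject
  (1,1)=. (4,0)=. (4,1)=O (5,3)=O -> step gives (3,2)='.' but target has 'O' -> reject
  (1,1)=. (4,0)=O (4,1)=. (5,3)=. -> step reproduces the target at every cell -> ACCEPT
  (1,1)=. (4,0)=O (4,1)=. (5,3)=O -> step gives (4,2)='.' but target has 'O' -> reject
  (1,1)=. (4,0)=O (4,1)=O (5,3)=. -> step gives (3,1)='.' but target has 'O' -> reject
  (1,1)=. (4,0)=O (4,1)=O (5,3)=O -> step gives (3,1)='.' but target has 'O' -> reject
  (1,1)=O (4,0)=. (4,1)=. (5,3)=. -> step gives (1,2)='O' but target has '.' -> reject
  (1,1)=O (4,0)=. (4,1)=. (5,3)=O -> step gives (1,2)='O' but target has '.' -> reject
  (1,1)=O (4,0)=. (4,1)=O (5,3)=. -> step gives (1,2)='O' but target has '.' -> reject
  (1,1)=O (4,0)=. (4,1)=O (5,3)=O -> step gives (1,2)='O' but target has '.' -> reject
  (1,1)=O (4,0)=O (4,1)=. (5,3)=. -> step gives (1,2)='O' but target has '.' -> reject
  (1,1)=O (4,0)=O (4,1)=. (5,3)=O -> step gives (1,2)='O' but target has '.' -> reject
  (1,1)=O (4,0)=O (4,1)=O (5,3)=. -> step gives (1,2)='O' but target has '.' -> reject
  (1,1)=O (4,0)=O (4,1)=O (5,3)=O -> step gives (1,2)='O' but target has '.' -> reject
Unique solution: (1,1)=dead, (4,0)=live, (4,1)=dead, (5,3)=dead.
Check: live-neighbor counts of every cell in the completed generation 0:
0101
0122
2331
2333
2431
1111
Applying B3/S23 to generation 0 with these counts gives:
....
....
.OO.
OOOO
O.O.
....
which matches the target exactly.

Answer: ..O.
....
...O
OOO.
O..O
....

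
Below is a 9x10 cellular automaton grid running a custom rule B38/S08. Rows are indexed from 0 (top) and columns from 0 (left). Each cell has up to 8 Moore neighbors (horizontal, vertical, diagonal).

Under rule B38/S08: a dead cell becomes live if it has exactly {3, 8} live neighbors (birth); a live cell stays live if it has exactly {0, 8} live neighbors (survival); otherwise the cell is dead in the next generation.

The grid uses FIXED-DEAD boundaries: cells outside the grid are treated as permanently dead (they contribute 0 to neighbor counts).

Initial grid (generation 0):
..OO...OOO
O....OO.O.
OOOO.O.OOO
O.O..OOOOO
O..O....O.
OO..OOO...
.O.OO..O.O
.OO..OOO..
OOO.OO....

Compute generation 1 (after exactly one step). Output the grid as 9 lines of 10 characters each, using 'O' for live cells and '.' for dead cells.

Answer: ......O...
..........
..........
..........
..O......O
.......OO.
........OO
........O.
...O......

Derivation:
Simulating step by step:
Generation 0 (given above): 47 live cells
Generation 1: 9 live cells
(generation 1 grid is the final answer)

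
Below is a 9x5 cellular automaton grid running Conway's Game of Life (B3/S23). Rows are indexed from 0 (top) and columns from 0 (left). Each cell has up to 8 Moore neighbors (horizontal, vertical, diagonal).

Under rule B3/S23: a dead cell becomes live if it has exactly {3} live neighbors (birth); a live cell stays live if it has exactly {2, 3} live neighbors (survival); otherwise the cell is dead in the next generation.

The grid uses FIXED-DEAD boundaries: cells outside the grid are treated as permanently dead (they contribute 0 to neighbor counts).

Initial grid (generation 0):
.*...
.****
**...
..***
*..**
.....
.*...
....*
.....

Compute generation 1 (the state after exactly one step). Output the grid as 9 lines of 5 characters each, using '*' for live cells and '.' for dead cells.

Answer: .*.*.
...*.
*....
*.*.*
..*.*
.....
.....
.....
.....

Derivation:
Simulating step by step:
Generation 0 (given above): 15 live cells
Generation 1: 9 live cells
(generation 1 grid is the final answer)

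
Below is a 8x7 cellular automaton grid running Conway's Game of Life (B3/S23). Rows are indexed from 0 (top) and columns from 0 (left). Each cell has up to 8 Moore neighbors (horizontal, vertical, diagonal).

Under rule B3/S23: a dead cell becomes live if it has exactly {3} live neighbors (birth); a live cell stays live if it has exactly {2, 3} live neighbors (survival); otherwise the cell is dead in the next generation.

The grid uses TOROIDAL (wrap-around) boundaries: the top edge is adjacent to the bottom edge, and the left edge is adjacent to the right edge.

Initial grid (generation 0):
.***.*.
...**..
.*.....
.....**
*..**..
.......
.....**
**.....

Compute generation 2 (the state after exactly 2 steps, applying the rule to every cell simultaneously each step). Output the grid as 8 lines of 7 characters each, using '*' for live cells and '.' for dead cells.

Answer: ...*.**
**.*.*.
*......
*..*...
...*...
....*..
.*.....
..*.**.

Derivation:
Simulating step by step:
Generation 0 (given above): 16 live cells
Generation 1: 24 live cells
**.*...
.*.**..
....**.
*...***
....***
....***
*.....*
**..**.
Generation 2: 16 live cells
(generation 2 grid is the final answer)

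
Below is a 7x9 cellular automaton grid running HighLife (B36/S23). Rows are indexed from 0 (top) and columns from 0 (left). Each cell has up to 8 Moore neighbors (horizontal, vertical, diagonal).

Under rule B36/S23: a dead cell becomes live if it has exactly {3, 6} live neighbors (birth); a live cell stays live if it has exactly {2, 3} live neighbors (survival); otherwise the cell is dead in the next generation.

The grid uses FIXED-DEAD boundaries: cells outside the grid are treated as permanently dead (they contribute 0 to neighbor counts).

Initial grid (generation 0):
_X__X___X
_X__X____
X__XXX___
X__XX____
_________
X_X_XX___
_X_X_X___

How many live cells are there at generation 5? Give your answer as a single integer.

Simulating step by step:
Generation 0 (given above): 19 live cells
Generation 1: 20 live cells
_________
XXX______
XXX__X___
___X_X___
_X___X___
_XXXXX___
_XXX_X___
Generation 2: 18 live cells
_X_______
X_X______
X__XX____
X____XX__
_X__XXX__
X____XX__
_X___X___
Generation 3: 20 live cells
_X_______
X_XX_____
X__XXX___
XX_X__X__
XX__X__X_
XX_______
_____XX__
Generation 4: 13 live cells
_XX______
X_XX_____
X____X___
___X__X__
_________
XX___XX__
_________
Generation 5: 12 live cells
_XXX_____
X_XX_____
_XXXX____
_________
_____XX__
_________
_________
Population at generation 5: 12

Answer: 12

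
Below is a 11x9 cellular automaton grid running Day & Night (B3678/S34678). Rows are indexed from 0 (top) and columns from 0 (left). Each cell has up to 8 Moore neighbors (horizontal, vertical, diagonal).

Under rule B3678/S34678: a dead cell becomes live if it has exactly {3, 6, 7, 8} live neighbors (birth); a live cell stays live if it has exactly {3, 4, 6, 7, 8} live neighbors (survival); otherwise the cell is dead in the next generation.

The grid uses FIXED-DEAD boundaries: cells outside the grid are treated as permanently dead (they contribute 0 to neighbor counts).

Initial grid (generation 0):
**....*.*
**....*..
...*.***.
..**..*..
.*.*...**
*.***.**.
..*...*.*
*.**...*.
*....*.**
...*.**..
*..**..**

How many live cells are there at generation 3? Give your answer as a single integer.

Simulating step by step:
Generation 0 (given above): 43 live cells
Generation 1: 40 live cells
**.....*.
***...*..
.*..****.
..**.**.*
.**..*.*.
..**.**..
..*****..
.......*.
.***...*.
.....**..
....***..
Generation 2: 34 live cells
***......
*.*...*..
**..*..*.
..**..*..
.*...***.
....*..*.
..******.
.*...*...
.........
..**.***.
.....**..
Generation 3: 41 live cells
.*.......
****.....
.*...**..
*.*.*.*..
..******.
..*.*****
...****..
..**.*...
..*.**...
....***..
....****.
Population at generation 3: 41

Answer: 41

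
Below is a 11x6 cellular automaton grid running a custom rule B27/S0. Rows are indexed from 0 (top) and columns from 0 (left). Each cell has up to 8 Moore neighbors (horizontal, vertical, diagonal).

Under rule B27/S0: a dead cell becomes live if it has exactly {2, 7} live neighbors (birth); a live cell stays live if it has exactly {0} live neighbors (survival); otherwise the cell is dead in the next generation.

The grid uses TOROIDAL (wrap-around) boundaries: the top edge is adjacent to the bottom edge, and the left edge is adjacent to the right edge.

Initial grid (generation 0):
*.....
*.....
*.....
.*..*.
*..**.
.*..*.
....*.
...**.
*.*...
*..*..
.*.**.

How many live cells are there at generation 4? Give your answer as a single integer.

Simulating step by step:
Generation 0 (given above): 20 live cells
Generation 1: 9 live cells
..***.
......
......
..*...
......
*.*...
..*...
.**...
......
......
......
Generation 2: 13 live cells
......
..*.*.
......
..*...
..**..
*..*..
*.....
...*..
.**...
......
..*.*.
Generation 3: 23 live cells
.**.**
..***.
.**...
.*....
....*.
....**
.*****
*.....
...*..
......
..***.
Generation 4: 10 live cells
*.....
......
*...*.
*..*..
*..*..
.*....
......
......
...*..
......
*.....
Population at generation 4: 10

Answer: 10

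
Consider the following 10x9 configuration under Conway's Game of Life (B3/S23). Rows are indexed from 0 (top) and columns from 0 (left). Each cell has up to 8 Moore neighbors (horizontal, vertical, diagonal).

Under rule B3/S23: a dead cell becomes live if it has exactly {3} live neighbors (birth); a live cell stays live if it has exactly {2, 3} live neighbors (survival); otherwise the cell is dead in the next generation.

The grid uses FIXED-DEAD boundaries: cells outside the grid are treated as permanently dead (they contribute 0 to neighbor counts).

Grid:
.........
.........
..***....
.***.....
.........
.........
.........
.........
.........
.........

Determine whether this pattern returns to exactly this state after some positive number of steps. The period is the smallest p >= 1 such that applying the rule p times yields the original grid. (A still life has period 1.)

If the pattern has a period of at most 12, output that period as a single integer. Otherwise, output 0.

Answer: 2

Derivation:
Simulating and comparing each generation to the original:
Gen 0 (original, given above): 6 live cells
Gen 1: 6 live cells, differs from original
Gen 2: 6 live cells, MATCHES original -> period = 2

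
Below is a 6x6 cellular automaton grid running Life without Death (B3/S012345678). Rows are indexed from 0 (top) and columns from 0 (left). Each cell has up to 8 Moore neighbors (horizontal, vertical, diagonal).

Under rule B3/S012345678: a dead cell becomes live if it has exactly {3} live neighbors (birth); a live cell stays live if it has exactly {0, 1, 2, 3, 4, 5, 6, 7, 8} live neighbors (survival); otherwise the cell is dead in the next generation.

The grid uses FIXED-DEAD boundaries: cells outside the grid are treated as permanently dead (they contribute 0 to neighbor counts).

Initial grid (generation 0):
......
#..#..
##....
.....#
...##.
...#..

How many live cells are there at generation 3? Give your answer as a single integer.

Answer: 20

Derivation:
Simulating step by step:
Generation 0 (given above): 8 live cells
Generation 1: 11 live cells
......
##.#..
##....
....##
...##.
...##.
Generation 2: 15 live cells
......
####..
###.#.
...###
...##.
...##.
Generation 3: 20 live cells
.##...
####..
###.##
.#.###
..###.
...##.
Population at generation 3: 20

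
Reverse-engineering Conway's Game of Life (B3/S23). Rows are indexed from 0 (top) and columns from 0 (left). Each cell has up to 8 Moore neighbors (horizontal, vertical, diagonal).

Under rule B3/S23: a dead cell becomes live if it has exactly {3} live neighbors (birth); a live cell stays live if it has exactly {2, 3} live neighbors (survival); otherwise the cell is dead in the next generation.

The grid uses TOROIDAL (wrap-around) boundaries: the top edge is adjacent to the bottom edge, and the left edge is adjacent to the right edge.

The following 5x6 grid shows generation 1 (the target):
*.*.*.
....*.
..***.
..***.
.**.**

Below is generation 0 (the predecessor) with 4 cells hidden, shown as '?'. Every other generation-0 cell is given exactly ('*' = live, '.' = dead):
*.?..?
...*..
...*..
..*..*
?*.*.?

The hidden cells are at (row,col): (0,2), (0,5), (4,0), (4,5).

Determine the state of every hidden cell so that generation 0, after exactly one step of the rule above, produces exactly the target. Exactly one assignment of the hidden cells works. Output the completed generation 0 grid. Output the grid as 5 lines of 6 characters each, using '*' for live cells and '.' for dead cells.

Hidden generation-0 cells (in order): (0,2), (0,5), (4,0), (4,5).
A hidden cell only influences target cells in its own 3x3 neighborhood. Try each of the 2^4 = 16 assignments, step the completed generation 0 forward once under B3/S23, and compare with the target:
  (0,2)=. (0,5)=. (4,0)=. (4,5)=. -> step gives (0,0)='.' but target has '*' -> reject
  (0,2)=. (0,5)=. (4,0)=. (4,5)=* -> step gives (1,4)='.' but target has '*' -> reject
  (0,2)=. (0,5)=. (4,0)=* (4,5)=. -> step gives (0,1)='*' but target has '.' -> reject
  (0,2)=. (0,5)=. (4,0)=* (4,5)=* -> step gives (0,1)='*' but target has '.' -> reject
  (0,2)=. (0,5)=* (4,0)=. (4,5)=. -> step reproduces the target at every cell -> ACCEPT
  (0,2)=. (0,5)=* (4,0)=. (4,5)=* -> step gives (0,4)='.' but target has '*' -> reject
  (0,2)=. (0,5)=* (4,0)=* (4,5)=. -> step gives (0,1)='*' but target has '.' -> reject
  (0,2)=. (0,5)=* (4,0)=* (4,5)=* -> step gives (0,0)='.' but target has '*' -> reject
  (0,2)=* (0,5)=. (4,0)=. (4,5)=. -> step gives (0,0)='.' but target has '*' -> reject
  (0,2)=* (0,5)=. (4,0)=. (4,5)=* -> step gives (0,1)='*' but target has '.' -> reject
  (0,2)=* (0,5)=. (4,0)=* (4,5)=. -> step gives (0,3)='*' but target has '.' -> reject
  (0,2)=* (0,5)=. (4,0)=* (4,5)=* -> step gives (0,3)='*' but target has '.' -> reject
  (0,2)=* (0,5)=* (4,0)=. (4,5)=. -> step gives (0,1)='*' but target has '.' -> reject
  (0,2)=* (0,5)=* (4,0)=. (4,5)=* -> step gives (0,1)='*' but target has '.' -> reject
  (0,2)=* (0,5)=* (4,0)=* (4,5)=. -> step gives (0,3)='*' but target has '.' -> reject
  (0,2)=* (0,5)=* (4,0)=* (4,5)=* -> step gives (0,0)='.' but target has '*' -> reject
Unique solution: (0,2)=dead, (0,5)=live, (4,0)=dead, (4,5)=dead.
Check: live-neighbor counts of every cell in the completed generation 0:
223231
212132
113231
223330
423133
Applying B3/S23 to generation 0 with these counts gives:
*.*.*.
....*.
..***.
..***.
.**.**
which matches the target exactly.

Answer: *....*
...*..
...*..
..*..*
.*.*..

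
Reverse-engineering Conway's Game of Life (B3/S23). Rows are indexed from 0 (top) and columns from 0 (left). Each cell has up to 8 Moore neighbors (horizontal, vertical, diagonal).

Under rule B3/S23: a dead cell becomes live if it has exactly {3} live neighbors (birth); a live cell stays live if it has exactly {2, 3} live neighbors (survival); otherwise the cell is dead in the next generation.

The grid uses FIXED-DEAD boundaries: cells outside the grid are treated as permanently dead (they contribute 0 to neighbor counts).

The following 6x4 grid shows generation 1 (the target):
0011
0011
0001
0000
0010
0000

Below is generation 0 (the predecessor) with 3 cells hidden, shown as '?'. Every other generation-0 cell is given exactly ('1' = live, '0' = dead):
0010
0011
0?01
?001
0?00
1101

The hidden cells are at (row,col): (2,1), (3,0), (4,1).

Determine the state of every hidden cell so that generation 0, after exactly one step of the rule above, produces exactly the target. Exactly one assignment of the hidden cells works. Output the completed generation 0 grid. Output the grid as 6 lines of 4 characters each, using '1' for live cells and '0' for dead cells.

Answer: 0010
0011
0001
0001
0000
1101

Derivation:
Hidden generation-0 cells (in order): (2,1), (3,0), (4,1).
A hidden cell only influences target cells in its own 3x3 neighborhood. Try each of the 2^3 = 8 assignments, step the completed generation 0 forward once under B3/S23, and compare with the target:
  (2,1)=0 (3,0)=0 (4,1)=0 -> step reproduces the target at every cell -> ACCEPT
  (2,1)=0 (3,0)=0 (4,1)=1 -> step gives (3,2)='1' but target has '0' -> reject
  (2,1)=0 (3,0)=1 (4,1)=0 -> step gives (4,0)='1' but target has '0' -> reject
  (2,1)=0 (3,0)=1 (4,1)=1 -> step gives (3,2)='1' but target has '0' -> reject
  (2,1)=1 (3,0)=0 (4,1)=0 -> step gives (1,1)='1' but target has '0' -> reject
  (2,1)=1 (3,0)=0 (4,1)=1 -> step gives (1,1)='1' but target has '0' -> reject
  (2,1)=1 (3,0)=1 (4,1)=0 -> step gives (1,1)='1' but target has '0' -> reject
  (2,1)=1 (3,0)=1 (4,1)=1 -> step gives (1,1)='1' but target has '0' -> reject
Unique solution: (2,1)=dead, (3,0)=dead, (4,1)=dead.
Check: live-neighbor counts of every cell in the completed generation 0:
0223
0233
0143
0021
2232
1120
Applying B3/S23 to generation 0 with these counts gives:
0011
0011
0001
0000
0010
0000
which matches the target exactly.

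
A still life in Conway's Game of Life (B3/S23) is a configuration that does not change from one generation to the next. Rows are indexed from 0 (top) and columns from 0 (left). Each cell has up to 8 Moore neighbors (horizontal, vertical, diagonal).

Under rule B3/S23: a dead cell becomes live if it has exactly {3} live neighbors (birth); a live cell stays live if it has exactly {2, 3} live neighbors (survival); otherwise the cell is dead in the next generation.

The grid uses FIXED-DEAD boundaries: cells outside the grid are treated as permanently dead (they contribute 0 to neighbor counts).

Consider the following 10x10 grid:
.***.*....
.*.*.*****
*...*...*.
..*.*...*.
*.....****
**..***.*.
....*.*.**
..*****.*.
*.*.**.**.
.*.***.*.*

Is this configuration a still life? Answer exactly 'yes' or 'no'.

Answer: no

Derivation:
Compute generation 1 and compare to generation 0 (given above):
Generation 1:
.*.*.*.**.
**.*.*****
.**.*.*...
.*.*.*....
*..**.*..*
**..*.....
.**.....**
.**.......
.........*
.***.*.*..
Cell (0,2) differs: gen0=1 vs gen1=0 -> NOT a still life.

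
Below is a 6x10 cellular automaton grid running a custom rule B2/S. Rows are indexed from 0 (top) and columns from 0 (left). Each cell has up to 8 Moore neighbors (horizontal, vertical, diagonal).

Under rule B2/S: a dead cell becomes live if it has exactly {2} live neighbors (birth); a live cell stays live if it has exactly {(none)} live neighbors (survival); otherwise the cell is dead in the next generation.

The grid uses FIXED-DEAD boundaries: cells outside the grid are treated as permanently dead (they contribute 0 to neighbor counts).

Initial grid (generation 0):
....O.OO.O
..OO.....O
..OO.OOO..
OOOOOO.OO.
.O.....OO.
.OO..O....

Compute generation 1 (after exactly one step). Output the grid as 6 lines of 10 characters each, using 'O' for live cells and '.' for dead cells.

Simulating step by step:
Generation 0 (given above): 26 live cells
Generation 1: 11 live cells
(generation 1 grid is the final answer)

Answer: ..O..O....
.O........
O........O
.........O
.........O
O.....OOO.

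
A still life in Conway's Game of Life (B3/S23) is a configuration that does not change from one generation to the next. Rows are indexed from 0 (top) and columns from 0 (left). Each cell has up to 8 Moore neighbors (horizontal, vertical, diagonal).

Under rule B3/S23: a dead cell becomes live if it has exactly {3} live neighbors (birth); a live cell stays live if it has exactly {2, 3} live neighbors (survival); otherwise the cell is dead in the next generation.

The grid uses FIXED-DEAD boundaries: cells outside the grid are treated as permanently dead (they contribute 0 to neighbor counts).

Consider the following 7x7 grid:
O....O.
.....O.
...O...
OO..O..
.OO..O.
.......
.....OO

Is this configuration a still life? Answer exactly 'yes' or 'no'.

Answer: no

Derivation:
Compute generation 1 and compare to generation 0 (given above):
Generation 1:
.......
....O..
....O..
OO.OO..
OOO....
.....OO
.......
Cell (0,0) differs: gen0=1 vs gen1=0 -> NOT a still life.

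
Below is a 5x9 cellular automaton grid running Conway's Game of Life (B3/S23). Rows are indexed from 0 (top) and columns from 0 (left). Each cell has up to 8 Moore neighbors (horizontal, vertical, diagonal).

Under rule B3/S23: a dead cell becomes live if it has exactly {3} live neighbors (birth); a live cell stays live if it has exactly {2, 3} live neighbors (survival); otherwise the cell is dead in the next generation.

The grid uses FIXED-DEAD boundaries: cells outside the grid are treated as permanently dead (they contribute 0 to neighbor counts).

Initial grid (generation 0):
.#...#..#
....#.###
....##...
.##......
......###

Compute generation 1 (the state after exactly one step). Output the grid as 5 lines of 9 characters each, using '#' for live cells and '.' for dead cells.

Simulating step by step:
Generation 0 (given above): 14 live cells
Generation 1: 16 live cells
(generation 1 grid is the final answer)

Answer: .....##.#
....#.###
...#####.
.....###.
.......#.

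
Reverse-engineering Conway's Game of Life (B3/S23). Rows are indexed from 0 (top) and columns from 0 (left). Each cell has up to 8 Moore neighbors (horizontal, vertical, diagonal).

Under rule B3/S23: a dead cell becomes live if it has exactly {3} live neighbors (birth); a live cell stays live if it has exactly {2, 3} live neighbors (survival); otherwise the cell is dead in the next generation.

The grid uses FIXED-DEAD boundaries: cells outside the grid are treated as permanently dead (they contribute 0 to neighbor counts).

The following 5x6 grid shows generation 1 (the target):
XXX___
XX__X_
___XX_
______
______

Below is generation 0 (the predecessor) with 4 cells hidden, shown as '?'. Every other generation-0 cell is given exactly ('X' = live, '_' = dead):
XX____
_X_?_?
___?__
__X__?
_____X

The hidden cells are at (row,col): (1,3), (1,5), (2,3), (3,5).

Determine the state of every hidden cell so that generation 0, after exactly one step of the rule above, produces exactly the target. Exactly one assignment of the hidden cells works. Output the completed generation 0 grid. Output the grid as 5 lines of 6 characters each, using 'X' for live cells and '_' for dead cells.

Answer: XX____
_X_X_X
___X__
__X___
_____X

Derivation:
Hidden generation-0 cells (in order): (1,3), (1,5), (2,3), (3,5).
A hidden cell only influences target cells in its own 3x3 neighborhood. Try each of the 2^4 = 16 assignments, step the completed generation 0 forward once under B3/S23, and compare with the target:
  (1,3)=_ (1,5)=_ (2,3)=_ (3,5)=_ -> step gives (0,2)='_' but target has 'X' -> reject
  (1,3)=_ (1,5)=_ (2,3)=_ (3,5)=X -> step gives (0,2)='_' but target has 'X' -> reject
  (1,3)=_ (1,5)=_ (2,3)=X (3,5)=_ -> step gives (0,2)='_' but target has 'X' -> reject
  (1,3)=_ (1,5)=_ (2,3)=X (3,5)=X -> step gives (0,2)='_' but target has 'X' -> reject
  (1,3)=_ (1,5)=X (2,3)=_ (3,5)=_ -> step gives (0,2)='_' but target has 'X' -> reject
  (1,3)=_ (1,5)=X (2,3)=_ (3,5)=X -> step gives (0,2)='_' but target has 'X' -> reject
  (1,3)=_ (1,5)=X (2,3)=X (3,5)=_ -> step gives (0,2)='_' but target has 'X' -> reject
  (1,3)=_ (1,5)=X (2,3)=X (3,5)=X -> step gives (0,2)='_' but target has 'X' -> reject
  (1,3)=X (1,5)=_ (2,3)=_ (3,5)=_ -> step gives (1,2)='X' but target has '_' -> reject
  (1,3)=X (1,5)=_ (2,3)=_ (3,5)=X -> step gives (1,2)='X' but target has '_' -> reject
  (1,3)=X (1,5)=_ (2,3)=X (3,5)=_ -> step gives (1,4)='_' but target has 'X' -> reject
  (1,3)=X (1,5)=_ (2,3)=X (3,5)=X -> step gives (1,4)='_' but target has 'X' -> reject
  (1,3)=X (1,5)=X (2,3)=_ (3,5)=_ -> step gives (1,2)='X' but target has '_' -> reject
  (1,3)=X (1,5)=X (2,3)=_ (3,5)=X -> step gives (1,2)='X' but target has '_' -> reject
  (1,3)=X (1,5)=X (2,3)=X (3,5)=_ -> step reproduces the target at every cell -> ACCEPT
  (1,3)=X (1,5)=X (2,3)=X (3,5)=X -> step gives (2,4)='_' but target has 'X' -> reject
Unique solution: (1,3)=live, (1,5)=live, (2,3)=live, (3,5)=dead.
Check: live-neighbor counts of every cell in the completed generation 0:
223121
324130
124231
011221
011110
Applying B3/S23 to generation 0 with these counts gives:
XXX___
XX__X_
___XX_
______
______
which matches the target exactly.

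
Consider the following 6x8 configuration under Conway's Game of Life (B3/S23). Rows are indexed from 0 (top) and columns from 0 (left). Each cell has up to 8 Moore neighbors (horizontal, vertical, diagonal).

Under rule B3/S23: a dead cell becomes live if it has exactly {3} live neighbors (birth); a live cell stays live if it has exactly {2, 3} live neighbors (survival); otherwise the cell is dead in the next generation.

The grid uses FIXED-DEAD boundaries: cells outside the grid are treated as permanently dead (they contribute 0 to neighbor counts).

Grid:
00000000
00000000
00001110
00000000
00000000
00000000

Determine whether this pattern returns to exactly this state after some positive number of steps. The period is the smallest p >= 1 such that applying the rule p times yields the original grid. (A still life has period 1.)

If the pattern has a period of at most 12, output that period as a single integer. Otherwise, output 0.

Simulating and comparing each generation to the original:
Gen 0 (original, given above): 3 live cells
Gen 1: 3 live cells, differs from original
Gen 2: 3 live cells, MATCHES original -> period = 2

Answer: 2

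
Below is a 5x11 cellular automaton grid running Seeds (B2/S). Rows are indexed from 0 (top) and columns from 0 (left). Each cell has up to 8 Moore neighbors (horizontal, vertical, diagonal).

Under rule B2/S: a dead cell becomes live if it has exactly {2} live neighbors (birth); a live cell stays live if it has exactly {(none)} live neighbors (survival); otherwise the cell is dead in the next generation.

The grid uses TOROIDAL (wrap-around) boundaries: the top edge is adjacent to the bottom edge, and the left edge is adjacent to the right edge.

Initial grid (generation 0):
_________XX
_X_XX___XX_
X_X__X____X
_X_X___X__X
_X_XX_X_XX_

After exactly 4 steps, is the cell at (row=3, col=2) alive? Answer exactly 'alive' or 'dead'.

Answer: dead

Derivation:
Simulating step by step:
Generation 0 (given above): 21 live cells
Generation 1: 5 live cells
_X_________
_____X_____
______XX___
___________
_____X_____
Generation 2: 7 live cells
____XXX____
_______X___
_____X_____
_____X_X___
___________
Generation 3: 6 live cells
_______X___
___________
____X__XX__
____X______
_______X___
Generation 4: 10 live cells
______X_X__
______X____
___X_X_____
___X_XX____
______X_X__

Cell (3,2) at generation 4: 0 -> dead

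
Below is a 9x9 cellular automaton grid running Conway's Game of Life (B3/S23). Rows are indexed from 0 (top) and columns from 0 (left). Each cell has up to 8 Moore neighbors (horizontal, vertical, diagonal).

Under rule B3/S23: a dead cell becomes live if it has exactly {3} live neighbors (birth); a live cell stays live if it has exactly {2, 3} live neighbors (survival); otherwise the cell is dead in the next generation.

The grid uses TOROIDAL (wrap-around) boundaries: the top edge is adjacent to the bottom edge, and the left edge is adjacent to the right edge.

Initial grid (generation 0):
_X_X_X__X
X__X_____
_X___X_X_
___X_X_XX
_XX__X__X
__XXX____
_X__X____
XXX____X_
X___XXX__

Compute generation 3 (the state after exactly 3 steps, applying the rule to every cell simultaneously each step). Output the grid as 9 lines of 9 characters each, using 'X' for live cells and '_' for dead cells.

Answer: __X_X____
___XX____
__XXXXX__
_XX______
_________
_________
X______X_
XX______X
_______XX

Derivation:
Simulating step by step:
Generation 0 (given above): 30 live cells
Generation 1: 39 live cells
_XXX_XX_X
XX____X_X
X_X____X_
_X___X_XX
XX___XXXX
X___XX___
X___X____
X_XXX_X_X
___XXXXX_
Generation 2: 18 live cells
_X_X____X
___X_XX__
__X______
__X__X___
_X_______
____X__X_
X________
XXX___X_X
_________
Generation 3: 18 live cells
(generation 3 grid is the final answer)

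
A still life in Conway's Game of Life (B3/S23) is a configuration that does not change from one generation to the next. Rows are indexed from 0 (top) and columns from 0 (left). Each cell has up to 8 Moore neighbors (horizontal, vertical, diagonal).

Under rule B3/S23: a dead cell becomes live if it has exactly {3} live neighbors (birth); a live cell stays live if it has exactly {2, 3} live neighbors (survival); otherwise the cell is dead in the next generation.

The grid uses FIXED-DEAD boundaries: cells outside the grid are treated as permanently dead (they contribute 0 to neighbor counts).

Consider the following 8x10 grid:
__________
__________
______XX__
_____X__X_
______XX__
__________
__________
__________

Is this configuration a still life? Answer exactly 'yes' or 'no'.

Compute generation 1 and compare to generation 0 (given above):
Generation 1:
__________
__________
______XX__
_____X__X_
______XX__
__________
__________
__________
The grids are IDENTICAL -> still life.

Answer: yes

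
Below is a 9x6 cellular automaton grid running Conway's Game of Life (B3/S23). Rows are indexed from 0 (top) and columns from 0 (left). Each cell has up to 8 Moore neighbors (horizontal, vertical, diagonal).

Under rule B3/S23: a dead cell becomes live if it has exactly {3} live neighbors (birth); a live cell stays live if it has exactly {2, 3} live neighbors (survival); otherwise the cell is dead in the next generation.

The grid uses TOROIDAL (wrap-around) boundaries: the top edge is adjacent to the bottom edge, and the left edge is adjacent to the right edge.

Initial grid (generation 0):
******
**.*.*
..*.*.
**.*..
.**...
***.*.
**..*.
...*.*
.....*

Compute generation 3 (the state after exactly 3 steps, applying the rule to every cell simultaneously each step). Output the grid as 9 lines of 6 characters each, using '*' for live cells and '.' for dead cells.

Simulating step by step:
Generation 0 (given above): 27 live cells
Generation 1: 8 live cells
...*..
......
....*.
*..*..
.....*
......
....*.
.....*
.*....
Generation 2: 2 live cells
......
......
......
....**
......
......
......
......
......
Generation 3: 0 live cells
(generation 3 grid is the final answer)

Answer: ......
......
......
......
......
......
......
......
......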